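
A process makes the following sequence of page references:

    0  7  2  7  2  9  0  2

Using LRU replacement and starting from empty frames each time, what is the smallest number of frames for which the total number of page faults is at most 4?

4

f=1: 8 faults
f=2: 6 faults
f=3: 5 faults
f=4: 4 faults
Smallest f with faults ≤ 4 is 4.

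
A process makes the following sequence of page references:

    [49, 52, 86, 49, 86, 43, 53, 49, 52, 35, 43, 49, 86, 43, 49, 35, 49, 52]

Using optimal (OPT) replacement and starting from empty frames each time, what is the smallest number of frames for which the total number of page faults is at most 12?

f=1: 18 faults
f=2: 12 faults
f=3: 10 faults
f=4: 8 faults
f=5: 6 faults
f=6: 6 faults
Smallest f with faults ≤ 12 is 2.

2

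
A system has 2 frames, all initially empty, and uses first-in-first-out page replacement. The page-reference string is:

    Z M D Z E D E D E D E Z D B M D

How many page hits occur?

Z -> fault, frames {Z}
M -> fault, frames {Z,M}
D -> fault, evict Z, frames {M,D}
Z -> fault, evict M, frames {D,Z}
E -> fault, evict D, frames {Z,E}
D -> fault, evict Z, frames {E,D}
E -> hit
D -> hit
E -> hit
D -> hit
E -> hit
Z -> fault, evict E, frames {D,Z}
D -> hit
B -> fault, evict D, frames {Z,B}
M -> fault, evict Z, frames {B,M}
D -> fault, evict B, frames {M,D}
Hits: 6.

6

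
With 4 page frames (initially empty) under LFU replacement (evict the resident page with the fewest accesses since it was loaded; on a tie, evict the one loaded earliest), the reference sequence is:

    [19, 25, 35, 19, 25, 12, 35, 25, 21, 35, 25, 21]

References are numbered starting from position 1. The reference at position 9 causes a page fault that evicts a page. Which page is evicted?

12

pos 1: 19: miss, frames (19)
pos 2: 25: miss, frames (19 25)
pos 3: 35: miss, frames (19 25 35)
pos 4: 19: hit
pos 5: 25: hit
pos 6: 12: miss, frames (19 25 35 12)
pos 7: 35: hit
pos 8: 25: hit
pos 9: 21: miss, evict 12, frames (19 25 35 21)
At position 9, page 12 is evicted.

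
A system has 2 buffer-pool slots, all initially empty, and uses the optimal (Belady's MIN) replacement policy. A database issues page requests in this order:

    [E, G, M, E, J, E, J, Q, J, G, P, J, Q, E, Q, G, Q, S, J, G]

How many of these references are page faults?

E -> fault, frames [E]
G -> fault, frames [E, G]
M -> fault, evict G, frames [E, M]
E -> hit
J -> fault, evict M, frames [E, J]
E -> hit
J -> hit
Q -> fault, evict E, frames [J, Q]
J -> hit
G -> fault, evict Q, frames [J, G]
P -> fault, evict G, frames [J, P]
J -> hit
Q -> fault, evict P, frames [J, Q]
E -> fault, evict J, frames [Q, E]
Q -> hit
G -> fault, evict E, frames [Q, G]
Q -> hit
S -> fault, evict Q, frames [G, S]
J -> fault, evict S, frames [G, J]
G -> hit
Page faults: 12.

12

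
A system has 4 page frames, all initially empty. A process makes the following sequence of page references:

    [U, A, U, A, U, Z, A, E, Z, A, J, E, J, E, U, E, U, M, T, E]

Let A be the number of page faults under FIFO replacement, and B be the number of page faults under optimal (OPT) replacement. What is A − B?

Under FIFO: F F . . . F . F . . F . . . F . . F F F → 9 faults.
Under OPT: F F . . . F . F . . F . . . . . . F F . → 7 faults.
A − B = 9 − 7 = 2.

2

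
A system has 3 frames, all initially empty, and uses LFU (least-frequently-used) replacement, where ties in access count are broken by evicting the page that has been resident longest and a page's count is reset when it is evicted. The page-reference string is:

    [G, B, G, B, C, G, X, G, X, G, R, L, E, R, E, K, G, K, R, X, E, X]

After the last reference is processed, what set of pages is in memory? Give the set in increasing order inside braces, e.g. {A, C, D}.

{G, K, X}

G → miss, frames {G}
B → miss, frames {G,B}
G → hit
B → hit
C → miss, frames {G,B,C}
G → hit
X → miss, evict C, frames {G,B,X}
G → hit
X → hit
G → hit
R → miss, evict B, frames {G,X,R}
L → miss, evict R, frames {G,X,L}
E → miss, evict L, frames {G,X,E}
R → miss, evict E, frames {G,X,R}
E → miss, evict R, frames {G,X,E}
K → miss, evict E, frames {G,X,K}
G → hit
K → hit
R → miss, evict X, frames {G,K,R}
X → miss, evict R, frames {G,K,X}
E → miss, evict X, frames {G,K,E}
X → miss, evict E, frames {G,K,X}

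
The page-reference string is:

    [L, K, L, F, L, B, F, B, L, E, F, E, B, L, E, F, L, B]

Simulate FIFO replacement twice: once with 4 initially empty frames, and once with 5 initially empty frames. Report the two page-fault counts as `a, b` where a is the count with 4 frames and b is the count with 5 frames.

4 frames: F F . F . F . . . F . . . F . . . . → 6 faults.
5 frames: F F . F . F . . . F . . . . . . . . → 5 faults.
5 < 6: adding a frame reduced faults, as is typical.

6, 5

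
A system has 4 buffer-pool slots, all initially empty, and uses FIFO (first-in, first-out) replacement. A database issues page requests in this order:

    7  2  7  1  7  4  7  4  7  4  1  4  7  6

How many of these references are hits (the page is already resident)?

9

7 -> miss, frames (7)
2 -> miss, frames (7 2)
7 -> hit
1 -> miss, frames (7 2 1)
7 -> hit
4 -> miss, frames (7 2 1 4)
7 -> hit
4 -> hit
7 -> hit
4 -> hit
1 -> hit
4 -> hit
7 -> hit
6 -> miss, evict 7, frames (2 1 4 6)
Hits: 9.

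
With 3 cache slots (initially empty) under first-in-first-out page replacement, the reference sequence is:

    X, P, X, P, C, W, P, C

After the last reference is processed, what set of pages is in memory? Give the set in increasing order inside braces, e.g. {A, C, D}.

X: miss, frames (X)
P: miss, frames (X P)
X: hit
P: hit
C: miss, frames (X P C)
W: miss, evict X, frames (P C W)
P: hit
C: hit

{C, P, W}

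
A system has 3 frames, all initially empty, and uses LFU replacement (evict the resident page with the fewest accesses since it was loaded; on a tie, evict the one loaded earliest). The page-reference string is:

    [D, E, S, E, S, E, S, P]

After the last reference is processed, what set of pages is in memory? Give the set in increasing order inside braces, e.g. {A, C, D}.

D → miss, frames (D)
E → miss, frames (D E)
S → miss, frames (D E S)
E → hit
S → hit
E → hit
S → hit
P → miss, evict D, frames (E S P)

{E, P, S}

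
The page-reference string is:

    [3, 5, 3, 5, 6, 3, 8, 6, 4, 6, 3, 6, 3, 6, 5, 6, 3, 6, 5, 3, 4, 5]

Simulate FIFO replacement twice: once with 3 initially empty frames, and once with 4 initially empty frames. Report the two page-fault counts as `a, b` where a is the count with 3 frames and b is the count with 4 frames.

3 frames: F F . . F . F . F . F F . . F . . . . . F . → 9 faults.
4 frames: F F . . F . F . F . F . . . F F . . . . . . → 8 faults.
8 < 9: adding a frame reduced faults, as is typical.

9, 8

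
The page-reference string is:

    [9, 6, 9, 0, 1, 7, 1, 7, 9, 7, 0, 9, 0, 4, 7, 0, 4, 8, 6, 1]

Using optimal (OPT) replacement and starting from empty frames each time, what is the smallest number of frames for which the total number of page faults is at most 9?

f=1: 20 faults
f=2: 13 faults
f=3: 10 faults
f=4: 8 faults
f=5: 7 faults
f=6: 7 faults
f=7: 7 faults
Smallest f with faults ≤ 9 is 4.

4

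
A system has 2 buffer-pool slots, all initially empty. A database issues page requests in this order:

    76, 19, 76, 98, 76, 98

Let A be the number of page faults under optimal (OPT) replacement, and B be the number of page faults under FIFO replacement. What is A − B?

-1

Under OPT: F F . F . . → 3 faults.
Under FIFO: F F . F F . → 4 faults.
A − B = 3 − 4 = -1.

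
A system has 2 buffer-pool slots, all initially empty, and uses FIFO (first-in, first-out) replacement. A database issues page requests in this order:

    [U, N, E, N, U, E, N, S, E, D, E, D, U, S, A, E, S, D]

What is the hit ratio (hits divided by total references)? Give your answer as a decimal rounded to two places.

0.22

U → fault, frames [U]
N → fault, frames [U, N]
E → fault, evict U, frames [N, E]
N → hit
U → fault, evict N, frames [E, U]
E → hit
N → fault, evict E, frames [U, N]
S → fault, evict U, frames [N, S]
E → fault, evict N, frames [S, E]
D → fault, evict S, frames [E, D]
E → hit
D → hit
U → fault, evict E, frames [D, U]
S → fault, evict D, frames [U, S]
A → fault, evict U, frames [S, A]
E → fault, evict S, frames [A, E]
S → fault, evict A, frames [E, S]
D → fault, evict E, frames [S, D]
Hits: 4 of 18 references → 4/18 = 0.2222.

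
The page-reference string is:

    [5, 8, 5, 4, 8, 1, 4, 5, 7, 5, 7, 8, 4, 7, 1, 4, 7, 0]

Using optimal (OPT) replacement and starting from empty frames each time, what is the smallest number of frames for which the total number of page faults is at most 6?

f=1: 18 faults
f=2: 11 faults
f=3: 8 faults
f=4: 7 faults
f=5: 6 faults
f=6: 6 faults
Smallest f with faults ≤ 6 is 5.

5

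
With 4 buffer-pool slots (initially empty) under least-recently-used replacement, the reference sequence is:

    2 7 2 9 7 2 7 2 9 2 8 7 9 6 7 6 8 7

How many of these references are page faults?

2 → fault, frames (2)
7 → fault, frames (2 7)
2 → hit
9 → fault, frames (7 2 9)
7 → hit
2 → hit
7 → hit
2 → hit
9 → hit
2 → hit
8 → fault, frames (7 9 2 8)
7 → hit
9 → hit
6 → fault, evict 2, frames (8 7 9 6)
7 → hit
6 → hit
8 → hit
7 → hit
Page faults: 5.

5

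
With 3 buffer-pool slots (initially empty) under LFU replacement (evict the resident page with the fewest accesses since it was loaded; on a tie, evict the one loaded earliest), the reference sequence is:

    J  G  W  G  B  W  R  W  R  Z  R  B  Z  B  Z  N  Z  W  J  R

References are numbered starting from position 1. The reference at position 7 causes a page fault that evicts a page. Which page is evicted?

pos 1: J -> fault, frames {J}
pos 2: G -> fault, frames {J,G}
pos 3: W -> fault, frames {J,G,W}
pos 4: G -> hit
pos 5: B -> fault, evict J, frames {G,W,B}
pos 6: W -> hit
pos 7: R -> fault, evict B, frames {G,W,R}
At position 7, page B is evicted.

B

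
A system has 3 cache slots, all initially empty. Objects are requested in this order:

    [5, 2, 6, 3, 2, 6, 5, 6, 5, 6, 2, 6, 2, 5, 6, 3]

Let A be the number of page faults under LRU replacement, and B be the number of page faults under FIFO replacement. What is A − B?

Under LRU: F F F F . . F . . . . . . . . F → 6 faults.
Under FIFO: F F F F . . F . . . F F . . . F → 8 faults.
A − B = 6 − 8 = -2.

-2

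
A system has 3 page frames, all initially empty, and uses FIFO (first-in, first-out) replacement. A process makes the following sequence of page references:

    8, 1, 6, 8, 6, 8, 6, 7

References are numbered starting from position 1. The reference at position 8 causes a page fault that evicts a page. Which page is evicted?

pos 1: 8: miss, frames [8]
pos 2: 1: miss, frames [8, 1]
pos 3: 6: miss, frames [8, 1, 6]
pos 4: 8: hit
pos 5: 6: hit
pos 6: 8: hit
pos 7: 6: hit
pos 8: 7: miss, evict 8, frames [1, 6, 7]
At position 8, page 8 is evicted.

8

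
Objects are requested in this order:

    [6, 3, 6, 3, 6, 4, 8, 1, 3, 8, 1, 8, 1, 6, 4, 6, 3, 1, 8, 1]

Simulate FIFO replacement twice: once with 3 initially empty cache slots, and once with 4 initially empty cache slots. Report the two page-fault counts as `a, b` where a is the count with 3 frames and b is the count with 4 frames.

3 frames: F F . . . F F F F . . . . F F . . F F . → 10 faults.
4 frames: F F . . . F F F . . . . . F . . F . . . → 7 faults.
7 < 10: adding a frame reduced faults, as is typical.

10, 7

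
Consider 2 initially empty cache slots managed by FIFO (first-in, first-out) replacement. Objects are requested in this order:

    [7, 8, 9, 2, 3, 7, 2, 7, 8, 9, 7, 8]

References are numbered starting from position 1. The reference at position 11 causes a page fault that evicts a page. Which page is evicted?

pos 1: 7 → miss, frames [7]
pos 2: 8 → miss, frames [7, 8]
pos 3: 9 → miss, evict 7, frames [8, 9]
pos 4: 2 → miss, evict 8, frames [9, 2]
pos 5: 3 → miss, evict 9, frames [2, 3]
pos 6: 7 → miss, evict 2, frames [3, 7]
pos 7: 2 → miss, evict 3, frames [7, 2]
pos 8: 7 → hit
pos 9: 8 → miss, evict 7, frames [2, 8]
pos 10: 9 → miss, evict 2, frames [8, 9]
pos 11: 7 → miss, evict 8, frames [9, 7]
At position 11, page 8 is evicted.

8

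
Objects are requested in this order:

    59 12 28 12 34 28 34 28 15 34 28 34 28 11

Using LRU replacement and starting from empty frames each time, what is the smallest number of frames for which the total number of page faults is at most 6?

f=1: 14 faults
f=2: 9 faults
f=3: 6 faults
f=4: 6 faults
f=5: 6 faults
f=6: 6 faults
Smallest f with faults ≤ 6 is 3.

3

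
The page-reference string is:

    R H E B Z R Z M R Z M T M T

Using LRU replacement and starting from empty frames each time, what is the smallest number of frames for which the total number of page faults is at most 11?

2

f=1: 14 faults
f=2: 11 faults
f=3: 8 faults
f=4: 8 faults
f=5: 7 faults
f=6: 7 faults
f=7: 7 faults
Smallest f with faults ≤ 11 is 2.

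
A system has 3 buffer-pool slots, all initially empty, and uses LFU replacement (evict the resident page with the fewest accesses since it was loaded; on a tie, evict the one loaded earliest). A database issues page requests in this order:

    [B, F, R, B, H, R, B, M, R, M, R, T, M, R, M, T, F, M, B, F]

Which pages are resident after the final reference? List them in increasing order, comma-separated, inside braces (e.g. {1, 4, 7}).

B -> fault, frames (B)
F -> fault, frames (B F)
R -> fault, frames (B F R)
B -> hit
H -> fault, evict F, frames (B R H)
R -> hit
B -> hit
M -> fault, evict H, frames (B R M)
R -> hit
M -> hit
R -> hit
T -> fault, evict M, frames (B R T)
M -> fault, evict T, frames (B R M)
R -> hit
M -> hit
T -> fault, evict M, frames (B R T)
F -> fault, evict T, frames (B R F)
M -> fault, evict F, frames (B R M)
B -> hit
F -> fault, evict M, frames (B R F)

{B, F, R}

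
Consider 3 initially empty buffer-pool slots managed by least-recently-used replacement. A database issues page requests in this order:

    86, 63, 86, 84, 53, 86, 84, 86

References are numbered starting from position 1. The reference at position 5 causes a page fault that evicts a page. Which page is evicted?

63

pos 1: 86: miss, frames (86)
pos 2: 63: miss, frames (86 63)
pos 3: 86: hit
pos 4: 84: miss, frames (63 86 84)
pos 5: 53: miss, evict 63, frames (86 84 53)
At position 5, page 63 is evicted.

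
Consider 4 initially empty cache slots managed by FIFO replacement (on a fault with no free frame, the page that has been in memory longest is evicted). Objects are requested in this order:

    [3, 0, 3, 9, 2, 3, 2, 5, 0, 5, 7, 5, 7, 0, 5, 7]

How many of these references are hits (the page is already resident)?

9

3: fault, frames [3]
0: fault, frames [3, 0]
3: hit
9: fault, frames [3, 0, 9]
2: fault, frames [3, 0, 9, 2]
3: hit
2: hit
5: fault, evict 3, frames [0, 9, 2, 5]
0: hit
5: hit
7: fault, evict 0, frames [9, 2, 5, 7]
5: hit
7: hit
0: fault, evict 9, frames [2, 5, 7, 0]
5: hit
7: hit
Hits: 9.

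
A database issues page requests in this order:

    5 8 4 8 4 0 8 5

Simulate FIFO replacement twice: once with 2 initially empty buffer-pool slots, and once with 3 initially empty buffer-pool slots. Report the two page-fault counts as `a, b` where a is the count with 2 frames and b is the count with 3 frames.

2 frames: F F F . . F F F → 6 faults.
3 frames: F F F . . F . F → 5 faults.
5 < 6: adding a frame reduced faults, as is typical.

6, 5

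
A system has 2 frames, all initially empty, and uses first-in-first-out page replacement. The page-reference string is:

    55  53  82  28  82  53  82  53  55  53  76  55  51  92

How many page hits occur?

55 → fault, frames {55}
53 → fault, frames {55,53}
82 → fault, evict 55, frames {53,82}
28 → fault, evict 53, frames {82,28}
82 → hit
53 → fault, evict 82, frames {28,53}
82 → fault, evict 28, frames {53,82}
53 → hit
55 → fault, evict 53, frames {82,55}
53 → fault, evict 82, frames {55,53}
76 → fault, evict 55, frames {53,76}
55 → fault, evict 53, frames {76,55}
51 → fault, evict 76, frames {55,51}
92 → fault, evict 55, frames {51,92}
Hits: 2.

2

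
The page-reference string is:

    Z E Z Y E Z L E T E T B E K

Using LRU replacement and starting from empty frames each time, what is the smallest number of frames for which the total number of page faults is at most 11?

2

f=1: 14 faults
f=2: 11 faults
f=3: 7 faults
f=4: 7 faults
f=5: 7 faults
f=6: 7 faults
f=7: 7 faults
Smallest f with faults ≤ 11 is 2.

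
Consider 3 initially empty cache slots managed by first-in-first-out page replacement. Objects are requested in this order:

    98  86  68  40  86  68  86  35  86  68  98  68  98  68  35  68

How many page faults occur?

98: miss, frames {98}
86: miss, frames {98,86}
68: miss, frames {98,86,68}
40: miss, evict 98, frames {86,68,40}
86: hit
68: hit
86: hit
35: miss, evict 86, frames {68,40,35}
86: miss, evict 68, frames {40,35,86}
68: miss, evict 40, frames {35,86,68}
98: miss, evict 35, frames {86,68,98}
68: hit
98: hit
68: hit
35: miss, evict 86, frames {68,98,35}
68: hit
Page faults: 9.

9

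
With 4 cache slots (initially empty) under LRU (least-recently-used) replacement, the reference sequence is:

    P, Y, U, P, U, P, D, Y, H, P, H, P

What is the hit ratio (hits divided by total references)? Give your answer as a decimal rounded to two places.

0.58

P → miss, frames [P]
Y → miss, frames [P, Y]
U → miss, frames [P, Y, U]
P → hit
U → hit
P → hit
D → miss, frames [Y, U, P, D]
Y → hit
H → miss, evict U, frames [P, D, Y, H]
P → hit
H → hit
P → hit
Hits: 7 of 12 references → 7/12 = 0.5833.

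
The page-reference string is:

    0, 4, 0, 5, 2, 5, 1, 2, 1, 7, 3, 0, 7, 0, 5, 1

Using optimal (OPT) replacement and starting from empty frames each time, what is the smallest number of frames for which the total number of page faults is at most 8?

4

f=1: 16 faults
f=2: 10 faults
f=3: 9 faults
f=4: 8 faults
f=5: 7 faults
f=6: 7 faults
f=7: 7 faults
Smallest f with faults ≤ 8 is 4.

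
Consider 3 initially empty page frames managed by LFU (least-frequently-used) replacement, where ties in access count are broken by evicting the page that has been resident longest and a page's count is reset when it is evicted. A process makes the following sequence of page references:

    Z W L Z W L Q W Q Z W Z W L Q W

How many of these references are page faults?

7

Z -> fault, frames (Z)
W -> fault, frames (Z W)
L -> fault, frames (Z W L)
Z -> hit
W -> hit
L -> hit
Q -> fault, evict Z, frames (W L Q)
W -> hit
Q -> hit
Z -> fault, evict L, frames (W Q Z)
W -> hit
Z -> hit
W -> hit
L -> fault, evict Q, frames (W Z L)
Q -> fault, evict L, frames (W Z Q)
W -> hit
Page faults: 7.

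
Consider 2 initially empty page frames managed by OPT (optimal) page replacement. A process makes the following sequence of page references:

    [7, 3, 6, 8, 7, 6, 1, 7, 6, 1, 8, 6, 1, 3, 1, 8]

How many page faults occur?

7 -> miss, frames (7)
3 -> miss, frames (7 3)
6 -> miss, evict 3, frames (7 6)
8 -> miss, evict 6, frames (7 8)
7 -> hit
6 -> miss, evict 8, frames (7 6)
1 -> miss, evict 6, frames (7 1)
7 -> hit
6 -> miss, evict 7, frames (1 6)
1 -> hit
8 -> miss, evict 1, frames (6 8)
6 -> hit
1 -> miss, evict 6, frames (8 1)
3 -> miss, evict 8, frames (1 3)
1 -> hit
8 -> miss, evict 3, frames (1 8)
Page faults: 11.

11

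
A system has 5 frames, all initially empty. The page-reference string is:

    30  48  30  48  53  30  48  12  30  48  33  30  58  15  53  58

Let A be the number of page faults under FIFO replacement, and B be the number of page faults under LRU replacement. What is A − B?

-1

Under FIFO: F F . . F . . F . . F . F F . . → 7 faults.
Under LRU: F F . . F . . F . . F . F F F . → 8 faults.
A − B = 7 − 8 = -1.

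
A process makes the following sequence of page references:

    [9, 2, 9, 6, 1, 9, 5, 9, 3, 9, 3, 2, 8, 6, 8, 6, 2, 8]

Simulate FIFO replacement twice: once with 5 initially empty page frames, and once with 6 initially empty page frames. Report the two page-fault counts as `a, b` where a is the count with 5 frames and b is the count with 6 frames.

10, 7

5 frames: F F . F F . F . F F . F F F . . . . → 10 faults.
6 frames: F F . F F . F . F . . . F . . . . . → 7 faults.
7 < 10: adding a frame reduced faults, as is typical.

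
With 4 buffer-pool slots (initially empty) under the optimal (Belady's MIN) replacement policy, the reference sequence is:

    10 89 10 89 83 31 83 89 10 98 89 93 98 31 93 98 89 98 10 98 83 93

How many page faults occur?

10 -> miss, frames (10)
89 -> miss, frames (10 89)
10 -> hit
89 -> hit
83 -> miss, frames (10 89 83)
31 -> miss, frames (10 89 83 31)
83 -> hit
89 -> hit
10 -> hit
98 -> miss, evict 83, frames (10 89 31 98)
89 -> hit
93 -> miss, evict 10, frames (89 31 98 93)
98 -> hit
31 -> hit
93 -> hit
98 -> hit
89 -> hit
98 -> hit
10 -> miss, evict 31, frames (89 98 93 10)
98 -> hit
83 -> miss, evict 10, frames (89 98 93 83)
93 -> hit
Page faults: 8.

8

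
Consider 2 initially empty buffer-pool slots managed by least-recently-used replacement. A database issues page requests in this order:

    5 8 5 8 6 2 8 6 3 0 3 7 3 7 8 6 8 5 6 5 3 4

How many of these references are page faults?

5 → fault, frames {5}
8 → fault, frames {5,8}
5 → hit
8 → hit
6 → fault, evict 5, frames {8,6}
2 → fault, evict 8, frames {6,2}
8 → fault, evict 6, frames {2,8}
6 → fault, evict 2, frames {8,6}
3 → fault, evict 8, frames {6,3}
0 → fault, evict 6, frames {3,0}
3 → hit
7 → fault, evict 0, frames {3,7}
3 → hit
7 → hit
8 → fault, evict 3, frames {7,8}
6 → fault, evict 7, frames {8,6}
8 → hit
5 → fault, evict 6, frames {8,5}
6 → fault, evict 8, frames {5,6}
5 → hit
3 → fault, evict 6, frames {5,3}
4 → fault, evict 5, frames {3,4}
Page faults: 15.

15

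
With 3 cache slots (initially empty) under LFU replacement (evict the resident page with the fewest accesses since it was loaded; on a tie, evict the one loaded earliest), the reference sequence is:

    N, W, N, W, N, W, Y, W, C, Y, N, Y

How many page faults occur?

5

N → fault, frames {N}
W → fault, frames {N,W}
N → hit
W → hit
N → hit
W → hit
Y → fault, frames {N,W,Y}
W → hit
C → fault, evict Y, frames {N,W,C}
Y → fault, evict C, frames {N,W,Y}
N → hit
Y → hit
Page faults: 5.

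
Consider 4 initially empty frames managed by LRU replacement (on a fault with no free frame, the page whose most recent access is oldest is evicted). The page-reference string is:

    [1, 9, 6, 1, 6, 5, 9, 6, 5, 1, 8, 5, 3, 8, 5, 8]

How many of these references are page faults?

1 -> fault, frames (1)
9 -> fault, frames (1 9)
6 -> fault, frames (1 9 6)
1 -> hit
6 -> hit
5 -> fault, frames (9 1 6 5)
9 -> hit
6 -> hit
5 -> hit
1 -> hit
8 -> fault, evict 9, frames (6 5 1 8)
5 -> hit
3 -> fault, evict 6, frames (1 8 5 3)
8 -> hit
5 -> hit
8 -> hit
Page faults: 6.

6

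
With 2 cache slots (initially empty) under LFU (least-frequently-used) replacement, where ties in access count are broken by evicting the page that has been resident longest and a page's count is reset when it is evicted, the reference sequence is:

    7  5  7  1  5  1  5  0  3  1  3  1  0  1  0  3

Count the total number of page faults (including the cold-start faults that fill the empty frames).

7 -> miss, frames (7)
5 -> miss, frames (7 5)
7 -> hit
1 -> miss, evict 5, frames (7 1)
5 -> miss, evict 1, frames (7 5)
1 -> miss, evict 5, frames (7 1)
5 -> miss, evict 1, frames (7 5)
0 -> miss, evict 5, frames (7 0)
3 -> miss, evict 0, frames (7 3)
1 -> miss, evict 3, frames (7 1)
3 -> miss, evict 1, frames (7 3)
1 -> miss, evict 3, frames (7 1)
0 -> miss, evict 1, frames (7 0)
1 -> miss, evict 0, frames (7 1)
0 -> miss, evict 1, frames (7 0)
3 -> miss, evict 0, frames (7 3)
Page faults: 15.

15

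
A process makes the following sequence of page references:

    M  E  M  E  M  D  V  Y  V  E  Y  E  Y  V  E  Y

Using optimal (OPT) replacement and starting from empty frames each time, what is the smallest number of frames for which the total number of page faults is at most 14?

f=1: 16 faults
f=2: 8 faults
f=3: 5 faults
f=4: 5 faults
f=5: 5 faults
Smallest f with faults ≤ 14 is 2.

2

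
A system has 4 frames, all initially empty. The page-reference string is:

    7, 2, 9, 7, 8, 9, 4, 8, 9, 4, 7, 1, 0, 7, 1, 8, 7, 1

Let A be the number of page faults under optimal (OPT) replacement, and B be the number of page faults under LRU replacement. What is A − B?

-1

Under OPT: F F F . F . F . . . . F F . . . . . → 7 faults.
Under LRU: F F F . F . F . . . . F F . . F . . → 8 faults.
A − B = 7 − 8 = -1.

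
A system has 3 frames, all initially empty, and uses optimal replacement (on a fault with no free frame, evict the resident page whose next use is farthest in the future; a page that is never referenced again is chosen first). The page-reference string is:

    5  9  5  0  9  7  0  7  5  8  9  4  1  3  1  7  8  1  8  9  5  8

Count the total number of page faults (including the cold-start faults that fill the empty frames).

12

5: miss, frames (5)
9: miss, frames (5 9)
5: hit
0: miss, frames (5 9 0)
9: hit
7: miss, evict 9, frames (5 0 7)
0: hit
7: hit
5: hit
8: miss, evict 0, frames (5 7 8)
9: miss, evict 5, frames (7 8 9)
4: miss, evict 9, frames (7 8 4)
1: miss, evict 4, frames (7 8 1)
3: miss, evict 8, frames (7 1 3)
1: hit
7: hit
8: miss, evict 3, frames (7 1 8)
1: hit
8: hit
9: miss, evict 1, frames (7 8 9)
5: miss, evict 9, frames (7 8 5)
8: hit
Page faults: 12.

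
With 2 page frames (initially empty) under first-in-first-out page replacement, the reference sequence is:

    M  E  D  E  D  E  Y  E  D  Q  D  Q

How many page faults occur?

7

M -> miss, frames {M}
E -> miss, frames {M,E}
D -> miss, evict M, frames {E,D}
E -> hit
D -> hit
E -> hit
Y -> miss, evict E, frames {D,Y}
E -> miss, evict D, frames {Y,E}
D -> miss, evict Y, frames {E,D}
Q -> miss, evict E, frames {D,Q}
D -> hit
Q -> hit
Page faults: 7.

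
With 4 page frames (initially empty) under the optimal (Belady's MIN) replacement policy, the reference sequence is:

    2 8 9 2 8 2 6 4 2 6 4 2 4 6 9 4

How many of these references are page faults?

5

2 -> fault, frames (2)
8 -> fault, frames (2 8)
9 -> fault, frames (2 8 9)
2 -> hit
8 -> hit
2 -> hit
6 -> fault, frames (2 8 9 6)
4 -> fault, evict 8, frames (2 9 6 4)
2 -> hit
6 -> hit
4 -> hit
2 -> hit
4 -> hit
6 -> hit
9 -> hit
4 -> hit
Page faults: 5.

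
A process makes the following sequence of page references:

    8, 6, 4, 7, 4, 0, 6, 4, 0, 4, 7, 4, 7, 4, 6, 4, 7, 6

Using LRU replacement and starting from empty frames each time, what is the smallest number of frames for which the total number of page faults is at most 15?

f=1: 18 faults
f=2: 12 faults
f=3: 8 faults
f=4: 5 faults
f=5: 5 faults
Smallest f with faults ≤ 15 is 2.

2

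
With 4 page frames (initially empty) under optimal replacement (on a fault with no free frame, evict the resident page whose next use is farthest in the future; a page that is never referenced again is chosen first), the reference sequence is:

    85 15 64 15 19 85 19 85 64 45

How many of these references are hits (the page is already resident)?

85 → fault, frames [85]
15 → fault, frames [85, 15]
64 → fault, frames [85, 15, 64]
15 → hit
19 → fault, frames [85, 15, 64, 19]
85 → hit
19 → hit
85 → hit
64 → hit
45 → fault, evict 19, frames [85, 15, 64, 45]
Hits: 5.

5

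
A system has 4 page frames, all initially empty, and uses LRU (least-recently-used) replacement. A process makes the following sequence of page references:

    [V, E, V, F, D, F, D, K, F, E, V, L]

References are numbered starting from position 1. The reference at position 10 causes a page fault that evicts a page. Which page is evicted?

pos 1: V -> miss, frames {V}
pos 2: E -> miss, frames {V,E}
pos 3: V -> hit
pos 4: F -> miss, frames {E,V,F}
pos 5: D -> miss, frames {E,V,F,D}
pos 6: F -> hit
pos 7: D -> hit
pos 8: K -> miss, evict E, frames {V,F,D,K}
pos 9: F -> hit
pos 10: E -> miss, evict V, frames {D,K,F,E}
At position 10, page V is evicted.

V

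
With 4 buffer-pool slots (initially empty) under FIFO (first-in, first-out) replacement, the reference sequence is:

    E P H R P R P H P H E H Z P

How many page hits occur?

9

E -> miss, frames {E}
P -> miss, frames {E,P}
H -> miss, frames {E,P,H}
R -> miss, frames {E,P,H,R}
P -> hit
R -> hit
P -> hit
H -> hit
P -> hit
H -> hit
E -> hit
H -> hit
Z -> miss, evict E, frames {P,H,R,Z}
P -> hit
Hits: 9.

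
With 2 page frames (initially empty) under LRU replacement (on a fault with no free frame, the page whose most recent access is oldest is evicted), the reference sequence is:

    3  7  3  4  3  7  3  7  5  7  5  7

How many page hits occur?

7

3 -> miss, frames (3)
7 -> miss, frames (3 7)
3 -> hit
4 -> miss, evict 7, frames (3 4)
3 -> hit
7 -> miss, evict 4, frames (3 7)
3 -> hit
7 -> hit
5 -> miss, evict 3, frames (7 5)
7 -> hit
5 -> hit
7 -> hit
Hits: 7.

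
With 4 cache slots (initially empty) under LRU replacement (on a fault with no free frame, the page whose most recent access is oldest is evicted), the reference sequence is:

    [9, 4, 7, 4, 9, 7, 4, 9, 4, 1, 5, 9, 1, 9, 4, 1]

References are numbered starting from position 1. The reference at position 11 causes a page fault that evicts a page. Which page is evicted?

pos 1: 9 -> miss, frames {9}
pos 2: 4 -> miss, frames {9,4}
pos 3: 7 -> miss, frames {9,4,7}
pos 4: 4 -> hit
pos 5: 9 -> hit
pos 6: 7 -> hit
pos 7: 4 -> hit
pos 8: 9 -> hit
pos 9: 4 -> hit
pos 10: 1 -> miss, frames {7,9,4,1}
pos 11: 5 -> miss, evict 7, frames {9,4,1,5}
At position 11, page 7 is evicted.

7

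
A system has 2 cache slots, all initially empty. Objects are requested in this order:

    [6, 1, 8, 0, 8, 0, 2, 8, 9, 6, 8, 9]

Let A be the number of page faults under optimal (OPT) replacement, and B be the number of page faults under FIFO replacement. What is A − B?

Under OPT: F F F F . . F . F F . F → 8 faults.
Under FIFO: F F F F . . F F F F F F → 10 faults.
A − B = 8 − 10 = -2.

-2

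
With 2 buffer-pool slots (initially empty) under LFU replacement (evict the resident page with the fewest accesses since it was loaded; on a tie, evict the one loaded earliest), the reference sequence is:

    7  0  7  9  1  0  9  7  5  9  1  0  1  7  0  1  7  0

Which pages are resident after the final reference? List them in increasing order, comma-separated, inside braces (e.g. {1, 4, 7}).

{0, 7}

7: fault, frames {7}
0: fault, frames {7,0}
7: hit
9: fault, evict 0, frames {7,9}
1: fault, evict 9, frames {7,1}
0: fault, evict 1, frames {7,0}
9: fault, evict 0, frames {7,9}
7: hit
5: fault, evict 9, frames {7,5}
9: fault, evict 5, frames {7,9}
1: fault, evict 9, frames {7,1}
0: fault, evict 1, frames {7,0}
1: fault, evict 0, frames {7,1}
7: hit
0: fault, evict 1, frames {7,0}
1: fault, evict 0, frames {7,1}
7: hit
0: fault, evict 1, frames {7,0}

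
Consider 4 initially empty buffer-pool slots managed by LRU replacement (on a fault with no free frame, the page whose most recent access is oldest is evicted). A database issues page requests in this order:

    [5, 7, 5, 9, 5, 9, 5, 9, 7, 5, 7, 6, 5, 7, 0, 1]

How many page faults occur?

6

5 → fault, frames [5]
7 → fault, frames [5, 7]
5 → hit
9 → fault, frames [7, 5, 9]
5 → hit
9 → hit
5 → hit
9 → hit
7 → hit
5 → hit
7 → hit
6 → fault, frames [9, 5, 7, 6]
5 → hit
7 → hit
0 → fault, evict 9, frames [6, 5, 7, 0]
1 → fault, evict 6, frames [5, 7, 0, 1]
Page faults: 6.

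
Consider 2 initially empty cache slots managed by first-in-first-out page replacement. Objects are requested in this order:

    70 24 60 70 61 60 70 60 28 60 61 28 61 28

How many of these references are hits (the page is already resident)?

70: miss, frames (70)
24: miss, frames (70 24)
60: miss, evict 70, frames (24 60)
70: miss, evict 24, frames (60 70)
61: miss, evict 60, frames (70 61)
60: miss, evict 70, frames (61 60)
70: miss, evict 61, frames (60 70)
60: hit
28: miss, evict 60, frames (70 28)
60: miss, evict 70, frames (28 60)
61: miss, evict 28, frames (60 61)
28: miss, evict 60, frames (61 28)
61: hit
28: hit
Hits: 3.

3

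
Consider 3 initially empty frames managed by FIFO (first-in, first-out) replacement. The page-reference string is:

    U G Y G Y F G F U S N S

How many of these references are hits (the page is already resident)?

5

U → miss, frames {U}
G → miss, frames {U,G}
Y → miss, frames {U,G,Y}
G → hit
Y → hit
F → miss, evict U, frames {G,Y,F}
G → hit
F → hit
U → miss, evict G, frames {Y,F,U}
S → miss, evict Y, frames {F,U,S}
N → miss, evict F, frames {U,S,N}
S → hit
Hits: 5.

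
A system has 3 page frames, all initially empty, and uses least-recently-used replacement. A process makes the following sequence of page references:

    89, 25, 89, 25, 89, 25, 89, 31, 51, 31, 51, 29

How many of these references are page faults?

5

89 → miss, frames {89}
25 → miss, frames {89,25}
89 → hit
25 → hit
89 → hit
25 → hit
89 → hit
31 → miss, frames {25,89,31}
51 → miss, evict 25, frames {89,31,51}
31 → hit
51 → hit
29 → miss, evict 89, frames {31,51,29}
Page faults: 5.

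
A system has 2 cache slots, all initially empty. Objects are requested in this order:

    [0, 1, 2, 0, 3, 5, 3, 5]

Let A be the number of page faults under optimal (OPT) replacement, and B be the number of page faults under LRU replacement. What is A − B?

Under OPT: F F F . F F . . → 5 faults.
Under LRU: F F F F F F . . → 6 faults.
A − B = 5 − 6 = -1.

-1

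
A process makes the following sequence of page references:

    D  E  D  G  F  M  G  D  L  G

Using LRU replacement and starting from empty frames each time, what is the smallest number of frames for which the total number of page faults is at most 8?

f=1: 10 faults
f=2: 9 faults
f=3: 7 faults
f=4: 6 faults
f=5: 6 faults
f=6: 6 faults
Smallest f with faults ≤ 8 is 3.

3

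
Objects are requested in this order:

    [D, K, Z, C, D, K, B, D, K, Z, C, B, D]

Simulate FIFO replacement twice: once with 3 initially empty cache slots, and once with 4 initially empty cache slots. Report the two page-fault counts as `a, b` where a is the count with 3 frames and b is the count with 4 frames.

10, 11

3 frames: F F F F F F F . . F F . F → 10 faults.
4 frames: F F F F . . F F F F F F F → 11 faults.
11 > 10: adding a frame increased faults — Belady's anomaly.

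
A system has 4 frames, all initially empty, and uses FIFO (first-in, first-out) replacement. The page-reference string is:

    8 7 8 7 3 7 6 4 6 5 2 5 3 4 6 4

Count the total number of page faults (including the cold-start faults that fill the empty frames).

10

8 → miss, frames (8)
7 → miss, frames (8 7)
8 → hit
7 → hit
3 → miss, frames (8 7 3)
7 → hit
6 → miss, frames (8 7 3 6)
4 → miss, evict 8, frames (7 3 6 4)
6 → hit
5 → miss, evict 7, frames (3 6 4 5)
2 → miss, evict 3, frames (6 4 5 2)
5 → hit
3 → miss, evict 6, frames (4 5 2 3)
4 → hit
6 → miss, evict 4, frames (5 2 3 6)
4 → miss, evict 5, frames (2 3 6 4)
Page faults: 10.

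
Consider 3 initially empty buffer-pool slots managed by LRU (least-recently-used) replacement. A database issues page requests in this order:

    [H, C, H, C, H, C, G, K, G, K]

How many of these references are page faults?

H → fault, frames (H)
C → fault, frames (H C)
H → hit
C → hit
H → hit
C → hit
G → fault, frames (H C G)
K → fault, evict H, frames (C G K)
G → hit
K → hit
Page faults: 4.

4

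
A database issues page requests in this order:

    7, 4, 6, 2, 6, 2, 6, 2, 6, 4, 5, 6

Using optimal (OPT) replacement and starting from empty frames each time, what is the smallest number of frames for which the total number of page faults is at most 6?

2

f=1: 12 faults
f=2: 6 faults
f=3: 5 faults
f=4: 5 faults
f=5: 5 faults
Smallest f with faults ≤ 6 is 2.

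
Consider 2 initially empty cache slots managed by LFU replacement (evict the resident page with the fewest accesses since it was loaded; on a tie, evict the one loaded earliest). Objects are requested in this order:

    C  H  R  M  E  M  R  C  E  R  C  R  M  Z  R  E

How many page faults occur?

14

C → fault, frames [C]
H → fault, frames [C, H]
R → fault, evict C, frames [H, R]
M → fault, evict H, frames [R, M]
E → fault, evict R, frames [M, E]
M → hit
R → fault, evict E, frames [M, R]
C → fault, evict R, frames [M, C]
E → fault, evict C, frames [M, E]
R → fault, evict E, frames [M, R]
C → fault, evict R, frames [M, C]
R → fault, evict C, frames [M, R]
M → hit
Z → fault, evict R, frames [M, Z]
R → fault, evict Z, frames [M, R]
E → fault, evict R, frames [M, E]
Page faults: 14.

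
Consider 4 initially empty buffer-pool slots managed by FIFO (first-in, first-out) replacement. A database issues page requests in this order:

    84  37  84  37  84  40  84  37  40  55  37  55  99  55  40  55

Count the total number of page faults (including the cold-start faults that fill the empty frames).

5

84 → miss, frames {84}
37 → miss, frames {84,37}
84 → hit
37 → hit
84 → hit
40 → miss, frames {84,37,40}
84 → hit
37 → hit
40 → hit
55 → miss, frames {84,37,40,55}
37 → hit
55 → hit
99 → miss, evict 84, frames {37,40,55,99}
55 → hit
40 → hit
55 → hit
Page faults: 5.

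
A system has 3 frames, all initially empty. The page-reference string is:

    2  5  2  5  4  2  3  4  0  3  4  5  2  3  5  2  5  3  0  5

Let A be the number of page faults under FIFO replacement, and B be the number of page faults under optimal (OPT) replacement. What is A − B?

Under FIFO: F F . . F . F . F . . F F F . . . . F F → 10 faults.
Under OPT: F F . . F . F . F . . F F . . . . . F . → 8 faults.
A − B = 10 − 8 = 2.

2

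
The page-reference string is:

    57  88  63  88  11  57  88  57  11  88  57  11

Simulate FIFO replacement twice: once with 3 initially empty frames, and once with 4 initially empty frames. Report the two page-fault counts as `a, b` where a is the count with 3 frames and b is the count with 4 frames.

3 frames: F F F . F F F . . . . . → 6 faults.
4 frames: F F F . F . . . . . . . → 4 faults.
4 < 6: adding a frame reduced faults, as is typical.

6, 4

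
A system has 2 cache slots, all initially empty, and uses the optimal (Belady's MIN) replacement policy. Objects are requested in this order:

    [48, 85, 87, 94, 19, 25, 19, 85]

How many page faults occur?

7

48 -> fault, frames (48)
85 -> fault, frames (48 85)
87 -> fault, evict 48, frames (85 87)
94 -> fault, evict 87, frames (85 94)
19 -> fault, evict 94, frames (85 19)
25 -> fault, evict 85, frames (19 25)
19 -> hit
85 -> fault, evict 25, frames (19 85)
Page faults: 7.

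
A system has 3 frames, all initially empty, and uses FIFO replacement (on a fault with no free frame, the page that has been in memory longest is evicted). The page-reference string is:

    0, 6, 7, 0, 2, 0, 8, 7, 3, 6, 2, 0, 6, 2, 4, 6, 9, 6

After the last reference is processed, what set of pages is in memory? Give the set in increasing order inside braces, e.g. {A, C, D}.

{4, 6, 9}

0 → fault, frames {0}
6 → fault, frames {0,6}
7 → fault, frames {0,6,7}
0 → hit
2 → fault, evict 0, frames {6,7,2}
0 → fault, evict 6, frames {7,2,0}
8 → fault, evict 7, frames {2,0,8}
7 → fault, evict 2, frames {0,8,7}
3 → fault, evict 0, frames {8,7,3}
6 → fault, evict 8, frames {7,3,6}
2 → fault, evict 7, frames {3,6,2}
0 → fault, evict 3, frames {6,2,0}
6 → hit
2 → hit
4 → fault, evict 6, frames {2,0,4}
6 → fault, evict 2, frames {0,4,6}
9 → fault, evict 0, frames {4,6,9}
6 → hit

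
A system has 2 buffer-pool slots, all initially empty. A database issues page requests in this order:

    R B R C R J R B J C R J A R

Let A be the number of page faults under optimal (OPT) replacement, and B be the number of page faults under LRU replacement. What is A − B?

Under OPT: F F . F . F . F . F F . F . → 8 faults.
Under LRU: F F . F . F . F F F F F F F → 11 faults.
A − B = 8 − 11 = -3.

-3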